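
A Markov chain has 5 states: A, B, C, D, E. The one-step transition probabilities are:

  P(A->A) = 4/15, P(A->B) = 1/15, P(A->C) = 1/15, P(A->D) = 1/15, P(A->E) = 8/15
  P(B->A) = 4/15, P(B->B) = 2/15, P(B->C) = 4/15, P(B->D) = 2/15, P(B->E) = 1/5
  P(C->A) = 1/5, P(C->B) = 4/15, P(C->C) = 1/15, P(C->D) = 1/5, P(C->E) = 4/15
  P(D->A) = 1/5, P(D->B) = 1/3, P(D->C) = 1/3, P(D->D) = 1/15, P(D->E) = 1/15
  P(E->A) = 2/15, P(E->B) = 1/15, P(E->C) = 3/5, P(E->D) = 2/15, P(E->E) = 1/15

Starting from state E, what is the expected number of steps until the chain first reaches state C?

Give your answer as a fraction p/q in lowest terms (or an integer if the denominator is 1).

Answer: 14670/6451

Derivation:
Let h_i = expected steps to first reach C from state i.
Boundary: h_C = 0.
First-step equations for the other states:
  h_A = 1 + 4/15*h_A + 1/15*h_B + 1/15*h_C + 1/15*h_D + 8/15*h_E
  h_B = 1 + 4/15*h_A + 2/15*h_B + 4/15*h_C + 2/15*h_D + 1/5*h_E
  h_D = 1 + 1/5*h_A + 1/3*h_B + 1/3*h_C + 1/15*h_D + 1/15*h_E
  h_E = 1 + 2/15*h_A + 1/15*h_B + 3/5*h_C + 2/15*h_D + 1/15*h_E

Substituting h_C = 0 and rearranging gives the linear system (I - Q) h = 1:
  [11/15, -1/15, -1/15, -8/15] . (h_A, h_B, h_D, h_E) = 1
  [-4/15, 13/15, -2/15, -1/5] . (h_A, h_B, h_D, h_E) = 1
  [-1/5, -1/3, 14/15, -1/15] . (h_A, h_B, h_D, h_E) = 1
  [-2/15, -1/15, -2/15, 14/15] . (h_A, h_B, h_D, h_E) = 1

Solving yields:
  h_A = 23250/6451
  h_B = 21135/6451
  h_D = 20490/6451
  h_E = 14670/6451

Starting state is E, so the expected hitting time is h_E = 14670/6451.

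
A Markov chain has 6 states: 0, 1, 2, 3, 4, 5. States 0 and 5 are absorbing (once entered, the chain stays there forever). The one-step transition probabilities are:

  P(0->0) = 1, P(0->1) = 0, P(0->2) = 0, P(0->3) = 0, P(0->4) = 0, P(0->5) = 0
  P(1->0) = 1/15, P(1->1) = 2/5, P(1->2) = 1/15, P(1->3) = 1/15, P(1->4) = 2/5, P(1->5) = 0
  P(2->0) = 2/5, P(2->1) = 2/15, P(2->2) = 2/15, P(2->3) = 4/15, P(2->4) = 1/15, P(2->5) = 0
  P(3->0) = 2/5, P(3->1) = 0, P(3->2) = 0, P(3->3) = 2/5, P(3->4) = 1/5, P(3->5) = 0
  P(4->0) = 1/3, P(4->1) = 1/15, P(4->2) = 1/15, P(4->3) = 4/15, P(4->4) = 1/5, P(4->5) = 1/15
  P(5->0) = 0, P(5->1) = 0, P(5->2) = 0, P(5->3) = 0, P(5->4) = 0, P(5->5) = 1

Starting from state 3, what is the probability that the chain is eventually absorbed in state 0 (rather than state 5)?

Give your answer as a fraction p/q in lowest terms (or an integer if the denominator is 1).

Let a_i = P(absorbed in 0 | start in state i).
Boundary conditions: a_0 = 1, a_5 = 0.
For each transient state i, a_i = sum_j P(i->j) * a_j:
  a_1 = 1/15*a_0 + 2/5*a_1 + 1/15*a_2 + 1/15*a_3 + 2/5*a_4 + 0*a_5
  a_2 = 2/5*a_0 + 2/15*a_1 + 2/15*a_2 + 4/15*a_3 + 1/15*a_4 + 0*a_5
  a_3 = 2/5*a_0 + 0*a_1 + 0*a_2 + 2/5*a_3 + 1/5*a_4 + 0*a_5
  a_4 = 1/3*a_0 + 1/15*a_1 + 1/15*a_2 + 4/15*a_3 + 1/5*a_4 + 1/15*a_5

Substituting a_0 = 1 and a_5 = 0, rearrange to (I - Q) a = r where r[i] = P(i -> 0):
  [3/5, -1/15, -1/15, -2/5] . (a_1, a_2, a_3, a_4) = 1/15
  [-2/15, 13/15, -4/15, -1/15] . (a_1, a_2, a_3, a_4) = 2/5
  [0, 0, 3/5, -1/5] . (a_1, a_2, a_3, a_4) = 2/5
  [-1/15, -1/15, -4/15, 4/5] . (a_1, a_2, a_3, a_4) = 1/3

Solving yields:
  a_1 = 3071/3325
  a_2 = 3224/3325
  a_3 = 642/665
  a_4 = 596/665

Starting state is 3, so the absorption probability is a_3 = 642/665.

Answer: 642/665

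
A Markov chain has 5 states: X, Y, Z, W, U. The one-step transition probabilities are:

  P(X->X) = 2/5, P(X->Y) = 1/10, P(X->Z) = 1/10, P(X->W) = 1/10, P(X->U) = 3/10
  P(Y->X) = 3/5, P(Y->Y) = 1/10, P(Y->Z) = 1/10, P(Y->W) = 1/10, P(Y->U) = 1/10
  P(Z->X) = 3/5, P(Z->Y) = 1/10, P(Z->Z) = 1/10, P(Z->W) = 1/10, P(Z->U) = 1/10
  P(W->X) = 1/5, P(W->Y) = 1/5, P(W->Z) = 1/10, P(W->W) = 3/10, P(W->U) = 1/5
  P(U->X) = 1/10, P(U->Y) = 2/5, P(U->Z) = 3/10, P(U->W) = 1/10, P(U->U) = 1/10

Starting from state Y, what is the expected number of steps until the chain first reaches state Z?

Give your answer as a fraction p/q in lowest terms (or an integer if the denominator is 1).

Answer: 1300/179

Derivation:
Let h_i = expected steps to first reach Z from state i.
Boundary: h_Z = 0.
First-step equations for the other states:
  h_X = 1 + 2/5*h_X + 1/10*h_Y + 1/10*h_Z + 1/10*h_W + 3/10*h_U
  h_Y = 1 + 3/5*h_X + 1/10*h_Y + 1/10*h_Z + 1/10*h_W + 1/10*h_U
  h_W = 1 + 1/5*h_X + 1/5*h_Y + 1/10*h_Z + 3/10*h_W + 1/5*h_U
  h_U = 1 + 1/10*h_X + 2/5*h_Y + 3/10*h_Z + 1/10*h_W + 1/10*h_U

Substituting h_Z = 0 and rearranging gives the linear system (I - Q) h = 1:
  [3/5, -1/10, -1/10, -3/10] . (h_X, h_Y, h_W, h_U) = 1
  [-3/5, 9/10, -1/10, -1/10] . (h_X, h_Y, h_W, h_U) = 1
  [-1/5, -1/5, 7/10, -1/5] . (h_X, h_Y, h_W, h_U) = 1
  [-1/10, -2/5, -1/10, 9/10] . (h_X, h_Y, h_W, h_U) = 1

Solving yields:
  h_X = 1260/179
  h_Y = 1300/179
  h_W = 1290/179
  h_U = 1060/179

Starting state is Y, so the expected hitting time is h_Y = 1300/179.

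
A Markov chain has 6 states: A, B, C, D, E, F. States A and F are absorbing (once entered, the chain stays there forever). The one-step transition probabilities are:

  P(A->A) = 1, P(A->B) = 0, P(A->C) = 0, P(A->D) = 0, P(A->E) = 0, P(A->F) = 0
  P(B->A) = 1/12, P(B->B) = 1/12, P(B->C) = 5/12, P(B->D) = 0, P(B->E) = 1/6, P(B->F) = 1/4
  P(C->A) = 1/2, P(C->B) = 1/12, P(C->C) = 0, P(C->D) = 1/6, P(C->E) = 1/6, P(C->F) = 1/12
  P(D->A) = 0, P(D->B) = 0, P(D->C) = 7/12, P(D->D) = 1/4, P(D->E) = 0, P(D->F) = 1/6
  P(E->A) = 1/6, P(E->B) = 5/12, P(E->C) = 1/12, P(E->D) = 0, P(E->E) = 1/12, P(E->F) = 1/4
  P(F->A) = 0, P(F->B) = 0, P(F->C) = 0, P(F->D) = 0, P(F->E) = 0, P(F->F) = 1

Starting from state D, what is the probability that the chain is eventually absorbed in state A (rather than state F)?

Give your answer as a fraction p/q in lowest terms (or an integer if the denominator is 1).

Let a_i = P(absorbed in A | start in state i).
Boundary conditions: a_A = 1, a_F = 0.
For each transient state i, a_i = sum_j P(i->j) * a_j:
  a_B = 1/12*a_A + 1/12*a_B + 5/12*a_C + 0*a_D + 1/6*a_E + 1/4*a_F
  a_C = 1/2*a_A + 1/12*a_B + 0*a_C + 1/6*a_D + 1/6*a_E + 1/12*a_F
  a_D = 0*a_A + 0*a_B + 7/12*a_C + 1/4*a_D + 0*a_E + 1/6*a_F
  a_E = 1/6*a_A + 5/12*a_B + 1/12*a_C + 0*a_D + 1/12*a_E + 1/4*a_F

Substituting a_A = 1 and a_F = 0, rearrange to (I - Q) a = r where r[i] = P(i -> A):
  [11/12, -5/12, 0, -1/6] . (a_B, a_C, a_D, a_E) = 1/12
  [-1/12, 1, -1/6, -1/6] . (a_B, a_C, a_D, a_E) = 1/2
  [0, -7/12, 3/4, 0] . (a_B, a_C, a_D, a_E) = 0
  [-5/12, -1/12, 0, 11/12] . (a_B, a_C, a_D, a_E) = 1/6

Solving yields:
  a_B = 1550/3091
  a_C = 2205/3091
  a_D = 1715/3091
  a_E = 1467/3091

Starting state is D, so the absorption probability is a_D = 1715/3091.

Answer: 1715/3091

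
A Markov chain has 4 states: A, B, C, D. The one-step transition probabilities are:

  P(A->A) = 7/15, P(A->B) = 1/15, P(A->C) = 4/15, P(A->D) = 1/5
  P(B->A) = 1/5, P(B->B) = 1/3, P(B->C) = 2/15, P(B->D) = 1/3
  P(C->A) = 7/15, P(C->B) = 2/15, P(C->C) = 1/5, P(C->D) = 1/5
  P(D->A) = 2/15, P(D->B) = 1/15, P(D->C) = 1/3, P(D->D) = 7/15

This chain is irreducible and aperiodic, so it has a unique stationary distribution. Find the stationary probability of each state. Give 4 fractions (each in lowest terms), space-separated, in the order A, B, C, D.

Answer: 331/978 223/1956 497/1956 287/978

Derivation:
The stationary distribution satisfies pi = pi * P, i.e.:
  pi_A = 7/15*pi_A + 1/5*pi_B + 7/15*pi_C + 2/15*pi_D
  pi_B = 1/15*pi_A + 1/3*pi_B + 2/15*pi_C + 1/15*pi_D
  pi_C = 4/15*pi_A + 2/15*pi_B + 1/5*pi_C + 1/3*pi_D
  pi_D = 1/5*pi_A + 1/3*pi_B + 1/5*pi_C + 7/15*pi_D
with normalization: pi_A + pi_B + pi_C + pi_D = 1.

Using the first 3 balance equations plus normalization, the linear system A*pi = b is:
  [-8/15, 1/5, 7/15, 2/15] . pi = 0
  [1/15, -2/3, 2/15, 1/15] . pi = 0
  [4/15, 2/15, -4/5, 1/3] . pi = 0
  [1, 1, 1, 1] . pi = 1

Solving yields:
  pi_A = 331/978
  pi_B = 223/1956
  pi_C = 497/1956
  pi_D = 287/978

Verification (pi * P):
  331/978*7/15 + 223/1956*1/5 + 497/1956*7/15 + 287/978*2/15 = 331/978 = pi_A  (ok)
  331/978*1/15 + 223/1956*1/3 + 497/1956*2/15 + 287/978*1/15 = 223/1956 = pi_B  (ok)
  331/978*4/15 + 223/1956*2/15 + 497/1956*1/5 + 287/978*1/3 = 497/1956 = pi_C  (ok)
  331/978*1/5 + 223/1956*1/3 + 497/1956*1/5 + 287/978*7/15 = 287/978 = pi_D  (ok)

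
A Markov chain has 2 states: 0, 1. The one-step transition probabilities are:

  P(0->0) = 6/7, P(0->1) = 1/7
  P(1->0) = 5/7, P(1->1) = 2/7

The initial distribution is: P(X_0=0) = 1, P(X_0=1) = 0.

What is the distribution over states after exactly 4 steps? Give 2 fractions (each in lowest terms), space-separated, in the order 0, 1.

Propagating the distribution step by step (d_{t+1} = d_t * P):
d_0 = (0=1, 1=0)
  d_1[0] = 1*6/7 + 0*5/7 = 6/7
  d_1[1] = 1*1/7 + 0*2/7 = 1/7
d_1 = (0=6/7, 1=1/7)
  d_2[0] = 6/7*6/7 + 1/7*5/7 = 41/49
  d_2[1] = 6/7*1/7 + 1/7*2/7 = 8/49
d_2 = (0=41/49, 1=8/49)
  d_3[0] = 41/49*6/7 + 8/49*5/7 = 286/343
  d_3[1] = 41/49*1/7 + 8/49*2/7 = 57/343
d_3 = (0=286/343, 1=57/343)
  d_4[0] = 286/343*6/7 + 57/343*5/7 = 2001/2401
  d_4[1] = 286/343*1/7 + 57/343*2/7 = 400/2401
d_4 = (0=2001/2401, 1=400/2401)

Answer: 2001/2401 400/2401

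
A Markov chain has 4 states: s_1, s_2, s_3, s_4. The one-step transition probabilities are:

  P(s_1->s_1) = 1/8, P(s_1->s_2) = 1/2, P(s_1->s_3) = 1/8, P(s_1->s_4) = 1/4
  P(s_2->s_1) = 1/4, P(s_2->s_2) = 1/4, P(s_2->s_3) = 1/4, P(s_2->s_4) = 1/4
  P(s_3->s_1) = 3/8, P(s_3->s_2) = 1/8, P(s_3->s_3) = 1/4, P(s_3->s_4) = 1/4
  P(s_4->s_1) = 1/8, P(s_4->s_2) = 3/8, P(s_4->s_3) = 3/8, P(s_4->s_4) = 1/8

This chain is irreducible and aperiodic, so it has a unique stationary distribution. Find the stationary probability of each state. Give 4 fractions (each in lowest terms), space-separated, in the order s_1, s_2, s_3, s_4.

The stationary distribution satisfies pi = pi * P, i.e.:
  pi_s_1 = 1/8*pi_s_1 + 1/4*pi_s_2 + 3/8*pi_s_3 + 1/8*pi_s_4
  pi_s_2 = 1/2*pi_s_1 + 1/4*pi_s_2 + 1/8*pi_s_3 + 3/8*pi_s_4
  pi_s_3 = 1/8*pi_s_1 + 1/4*pi_s_2 + 1/4*pi_s_3 + 3/8*pi_s_4
  pi_s_4 = 1/4*pi_s_1 + 1/4*pi_s_2 + 1/4*pi_s_3 + 1/8*pi_s_4
with normalization: pi_s_1 + pi_s_2 + pi_s_3 + pi_s_4 = 1.

Using the first 3 balance equations plus normalization, the linear system A*pi = b is:
  [-7/8, 1/4, 3/8, 1/8] . pi = 0
  [1/2, -3/4, 1/8, 3/8] . pi = 0
  [1/8, 1/4, -3/4, 3/8] . pi = 0
  [1, 1, 1, 1] . pi = 1

Solving yields:
  pi_s_1 = 148/657
  pi_s_2 = 199/657
  pi_s_3 = 164/657
  pi_s_4 = 2/9

Verification (pi * P):
  148/657*1/8 + 199/657*1/4 + 164/657*3/8 + 2/9*1/8 = 148/657 = pi_s_1  (ok)
  148/657*1/2 + 199/657*1/4 + 164/657*1/8 + 2/9*3/8 = 199/657 = pi_s_2  (ok)
  148/657*1/8 + 199/657*1/4 + 164/657*1/4 + 2/9*3/8 = 164/657 = pi_s_3  (ok)
  148/657*1/4 + 199/657*1/4 + 164/657*1/4 + 2/9*1/8 = 2/9 = pi_s_4  (ok)

Answer: 148/657 199/657 164/657 2/9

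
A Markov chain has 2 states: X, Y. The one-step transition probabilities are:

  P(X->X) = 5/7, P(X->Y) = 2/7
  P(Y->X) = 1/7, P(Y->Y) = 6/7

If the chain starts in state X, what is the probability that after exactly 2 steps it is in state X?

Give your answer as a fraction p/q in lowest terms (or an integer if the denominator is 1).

Answer: 27/49

Derivation:
Computing P^2 by repeated multiplication:
P^1 =
  X: [5/7, 2/7]
  Y: [1/7, 6/7]
P^2 =
  X: [27/49, 22/49]
  Y: [11/49, 38/49]

(P^2)[X -> X] = 27/49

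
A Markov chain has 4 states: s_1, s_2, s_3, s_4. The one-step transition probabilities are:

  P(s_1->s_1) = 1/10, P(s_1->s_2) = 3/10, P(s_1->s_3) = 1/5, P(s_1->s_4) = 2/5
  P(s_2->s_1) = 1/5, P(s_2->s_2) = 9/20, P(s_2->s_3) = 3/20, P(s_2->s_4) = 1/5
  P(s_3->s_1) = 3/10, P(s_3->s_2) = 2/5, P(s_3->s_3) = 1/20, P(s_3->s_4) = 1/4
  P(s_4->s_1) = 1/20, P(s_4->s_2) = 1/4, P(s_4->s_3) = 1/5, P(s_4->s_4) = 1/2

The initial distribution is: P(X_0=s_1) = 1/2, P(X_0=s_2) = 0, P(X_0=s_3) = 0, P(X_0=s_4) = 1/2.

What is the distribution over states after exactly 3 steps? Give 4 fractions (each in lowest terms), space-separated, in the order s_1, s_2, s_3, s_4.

Propagating the distribution step by step (d_{t+1} = d_t * P):
d_0 = (s_1=1/2, s_2=0, s_3=0, s_4=1/2)
  d_1[s_1] = 1/2*1/10 + 0*1/5 + 0*3/10 + 1/2*1/20 = 3/40
  d_1[s_2] = 1/2*3/10 + 0*9/20 + 0*2/5 + 1/2*1/4 = 11/40
  d_1[s_3] = 1/2*1/5 + 0*3/20 + 0*1/20 + 1/2*1/5 = 1/5
  d_1[s_4] = 1/2*2/5 + 0*1/5 + 0*1/4 + 1/2*1/2 = 9/20
d_1 = (s_1=3/40, s_2=11/40, s_3=1/5, s_4=9/20)
  d_2[s_1] = 3/40*1/10 + 11/40*1/5 + 1/5*3/10 + 9/20*1/20 = 29/200
  d_2[s_2] = 3/40*3/10 + 11/40*9/20 + 1/5*2/5 + 9/20*1/4 = 271/800
  d_2[s_3] = 3/40*1/5 + 11/40*3/20 + 1/5*1/20 + 9/20*1/5 = 5/32
  d_2[s_4] = 3/40*2/5 + 11/40*1/5 + 1/5*1/4 + 9/20*1/2 = 9/25
d_2 = (s_1=29/200, s_2=271/800, s_3=5/32, s_4=9/25)
  d_3[s_1] = 29/200*1/10 + 271/800*1/5 + 5/32*3/10 + 9/25*1/20 = 1177/8000
  d_3[s_2] = 29/200*3/10 + 271/800*9/20 + 5/32*2/5 + 9/25*1/4 = 223/640
  d_3[s_3] = 29/200*1/5 + 271/800*3/20 + 5/32*1/20 + 9/25*1/5 = 1277/8000
  d_3[s_4] = 29/200*2/5 + 271/800*1/5 + 5/32*1/4 + 9/25*1/2 = 5517/16000
d_3 = (s_1=1177/8000, s_2=223/640, s_3=1277/8000, s_4=5517/16000)

Answer: 1177/8000 223/640 1277/8000 5517/16000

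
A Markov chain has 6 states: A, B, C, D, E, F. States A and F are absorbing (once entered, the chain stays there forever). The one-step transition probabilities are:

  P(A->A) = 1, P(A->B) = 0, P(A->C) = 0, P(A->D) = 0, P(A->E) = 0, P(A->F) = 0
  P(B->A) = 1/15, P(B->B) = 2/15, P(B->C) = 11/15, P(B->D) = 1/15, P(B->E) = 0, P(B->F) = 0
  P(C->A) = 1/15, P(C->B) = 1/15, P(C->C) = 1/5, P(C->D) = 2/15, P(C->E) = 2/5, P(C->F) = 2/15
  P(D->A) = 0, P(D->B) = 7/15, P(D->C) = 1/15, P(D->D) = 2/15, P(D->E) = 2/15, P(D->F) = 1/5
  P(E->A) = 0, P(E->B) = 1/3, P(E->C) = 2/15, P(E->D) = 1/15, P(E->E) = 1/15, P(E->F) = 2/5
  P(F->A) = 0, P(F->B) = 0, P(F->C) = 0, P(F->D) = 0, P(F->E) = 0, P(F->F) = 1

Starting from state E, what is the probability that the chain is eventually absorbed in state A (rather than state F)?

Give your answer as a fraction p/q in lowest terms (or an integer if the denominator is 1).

Answer: 227/1682

Derivation:
Let a_i = P(absorbed in A | start in state i).
Boundary conditions: a_A = 1, a_F = 0.
For each transient state i, a_i = sum_j P(i->j) * a_j:
  a_B = 1/15*a_A + 2/15*a_B + 11/15*a_C + 1/15*a_D + 0*a_E + 0*a_F
  a_C = 1/15*a_A + 1/15*a_B + 1/5*a_C + 2/15*a_D + 2/5*a_E + 2/15*a_F
  a_D = 0*a_A + 7/15*a_B + 1/15*a_C + 2/15*a_D + 2/15*a_E + 1/5*a_F
  a_E = 0*a_A + 1/3*a_B + 2/15*a_C + 1/15*a_D + 1/15*a_E + 2/5*a_F

Substituting a_A = 1 and a_F = 0, rearrange to (I - Q) a = r where r[i] = P(i -> A):
  [13/15, -11/15, -1/15, 0] . (a_B, a_C, a_D, a_E) = 1/15
  [-1/15, 4/5, -2/15, -2/5] . (a_B, a_C, a_D, a_E) = 1/15
  [-7/15, -1/15, 13/15, -2/15] . (a_B, a_C, a_D, a_E) = 0
  [-1/3, -2/15, -1/15, 14/15] . (a_B, a_C, a_D, a_E) = 0

Solving yields:
  a_B = 220/841
  a_C = 170/841
  a_D = 149/841
  a_E = 227/1682

Starting state is E, so the absorption probability is a_E = 227/1682.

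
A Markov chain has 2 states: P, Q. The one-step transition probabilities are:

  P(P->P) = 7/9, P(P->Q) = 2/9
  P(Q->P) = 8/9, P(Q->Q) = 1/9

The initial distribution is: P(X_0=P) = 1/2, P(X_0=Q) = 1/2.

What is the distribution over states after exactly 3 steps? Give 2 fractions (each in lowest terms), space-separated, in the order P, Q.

Answer: 389/486 97/486

Derivation:
Propagating the distribution step by step (d_{t+1} = d_t * P):
d_0 = (P=1/2, Q=1/2)
  d_1[P] = 1/2*7/9 + 1/2*8/9 = 5/6
  d_1[Q] = 1/2*2/9 + 1/2*1/9 = 1/6
d_1 = (P=5/6, Q=1/6)
  d_2[P] = 5/6*7/9 + 1/6*8/9 = 43/54
  d_2[Q] = 5/6*2/9 + 1/6*1/9 = 11/54
d_2 = (P=43/54, Q=11/54)
  d_3[P] = 43/54*7/9 + 11/54*8/9 = 389/486
  d_3[Q] = 43/54*2/9 + 11/54*1/9 = 97/486
d_3 = (P=389/486, Q=97/486)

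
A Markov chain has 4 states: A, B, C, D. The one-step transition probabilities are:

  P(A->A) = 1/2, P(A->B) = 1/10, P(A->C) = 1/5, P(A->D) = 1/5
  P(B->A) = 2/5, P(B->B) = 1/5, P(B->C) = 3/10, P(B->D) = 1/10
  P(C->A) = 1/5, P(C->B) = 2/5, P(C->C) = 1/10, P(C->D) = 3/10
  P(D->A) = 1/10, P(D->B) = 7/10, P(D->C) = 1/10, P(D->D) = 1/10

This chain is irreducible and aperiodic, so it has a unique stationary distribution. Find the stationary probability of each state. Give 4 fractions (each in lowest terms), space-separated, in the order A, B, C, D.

Answer: 193/561 163/561 36/187 97/561

Derivation:
The stationary distribution satisfies pi = pi * P, i.e.:
  pi_A = 1/2*pi_A + 2/5*pi_B + 1/5*pi_C + 1/10*pi_D
  pi_B = 1/10*pi_A + 1/5*pi_B + 2/5*pi_C + 7/10*pi_D
  pi_C = 1/5*pi_A + 3/10*pi_B + 1/10*pi_C + 1/10*pi_D
  pi_D = 1/5*pi_A + 1/10*pi_B + 3/10*pi_C + 1/10*pi_D
with normalization: pi_A + pi_B + pi_C + pi_D = 1.

Using the first 3 balance equations plus normalization, the linear system A*pi = b is:
  [-1/2, 2/5, 1/5, 1/10] . pi = 0
  [1/10, -4/5, 2/5, 7/10] . pi = 0
  [1/5, 3/10, -9/10, 1/10] . pi = 0
  [1, 1, 1, 1] . pi = 1

Solving yields:
  pi_A = 193/561
  pi_B = 163/561
  pi_C = 36/187
  pi_D = 97/561

Verification (pi * P):
  193/561*1/2 + 163/561*2/5 + 36/187*1/5 + 97/561*1/10 = 193/561 = pi_A  (ok)
  193/561*1/10 + 163/561*1/5 + 36/187*2/5 + 97/561*7/10 = 163/561 = pi_B  (ok)
  193/561*1/5 + 163/561*3/10 + 36/187*1/10 + 97/561*1/10 = 36/187 = pi_C  (ok)
  193/561*1/5 + 163/561*1/10 + 36/187*3/10 + 97/561*1/10 = 97/561 = pi_D  (ok)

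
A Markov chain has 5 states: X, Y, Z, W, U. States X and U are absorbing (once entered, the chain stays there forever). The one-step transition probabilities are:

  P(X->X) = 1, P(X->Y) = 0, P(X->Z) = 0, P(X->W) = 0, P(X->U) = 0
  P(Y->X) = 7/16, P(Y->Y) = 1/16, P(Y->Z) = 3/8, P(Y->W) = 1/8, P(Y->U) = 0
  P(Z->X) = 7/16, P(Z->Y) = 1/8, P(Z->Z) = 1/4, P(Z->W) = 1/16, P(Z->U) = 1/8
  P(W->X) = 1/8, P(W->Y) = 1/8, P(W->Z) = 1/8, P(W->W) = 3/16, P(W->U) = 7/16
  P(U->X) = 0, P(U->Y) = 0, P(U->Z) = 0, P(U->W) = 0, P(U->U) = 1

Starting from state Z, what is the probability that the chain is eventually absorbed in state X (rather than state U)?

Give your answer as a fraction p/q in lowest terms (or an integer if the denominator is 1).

Let a_i = P(absorbed in X | start in state i).
Boundary conditions: a_X = 1, a_U = 0.
For each transient state i, a_i = sum_j P(i->j) * a_j:
  a_Y = 7/16*a_X + 1/16*a_Y + 3/8*a_Z + 1/8*a_W + 0*a_U
  a_Z = 7/16*a_X + 1/8*a_Y + 1/4*a_Z + 1/16*a_W + 1/8*a_U
  a_W = 1/8*a_X + 1/8*a_Y + 1/8*a_Z + 3/16*a_W + 7/16*a_U

Substituting a_X = 1 and a_U = 0, rearrange to (I - Q) a = r where r[i] = P(i -> X):
  [15/16, -3/8, -1/8] . (a_Y, a_Z, a_W) = 7/16
  [-1/8, 3/4, -1/16] . (a_Y, a_Z, a_W) = 7/16
  [-1/8, -1/8, 13/16] . (a_Y, a_Z, a_W) = 1/8

Solving yields:
  a_Y = 856/1043
  a_Z = 1571/2086
  a_W = 59/149

Starting state is Z, so the absorption probability is a_Z = 1571/2086.

Answer: 1571/2086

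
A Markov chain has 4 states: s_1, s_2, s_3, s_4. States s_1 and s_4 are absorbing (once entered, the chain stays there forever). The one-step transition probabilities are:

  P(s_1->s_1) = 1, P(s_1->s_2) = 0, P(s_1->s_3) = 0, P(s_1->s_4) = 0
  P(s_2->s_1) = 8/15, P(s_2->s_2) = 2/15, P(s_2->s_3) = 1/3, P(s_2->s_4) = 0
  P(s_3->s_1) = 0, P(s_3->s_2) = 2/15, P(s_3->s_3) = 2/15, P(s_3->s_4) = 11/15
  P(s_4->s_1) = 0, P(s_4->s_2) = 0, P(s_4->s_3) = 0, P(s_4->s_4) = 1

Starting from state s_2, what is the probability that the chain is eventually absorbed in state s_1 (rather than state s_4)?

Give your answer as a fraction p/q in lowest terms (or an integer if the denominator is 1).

Let a_i = P(absorbed in s_1 | start in state i).
Boundary conditions: a_s_1 = 1, a_s_4 = 0.
For each transient state i, a_i = sum_j P(i->j) * a_j:
  a_s_2 = 8/15*a_s_1 + 2/15*a_s_2 + 1/3*a_s_3 + 0*a_s_4
  a_s_3 = 0*a_s_1 + 2/15*a_s_2 + 2/15*a_s_3 + 11/15*a_s_4

Substituting a_s_1 = 1 and a_s_4 = 0, rearrange to (I - Q) a = r where r[i] = P(i -> s_1):
  [13/15, -1/3] . (a_s_2, a_s_3) = 8/15
  [-2/15, 13/15] . (a_s_2, a_s_3) = 0

Solving yields:
  a_s_2 = 104/159
  a_s_3 = 16/159

Starting state is s_2, so the absorption probability is a_s_2 = 104/159.

Answer: 104/159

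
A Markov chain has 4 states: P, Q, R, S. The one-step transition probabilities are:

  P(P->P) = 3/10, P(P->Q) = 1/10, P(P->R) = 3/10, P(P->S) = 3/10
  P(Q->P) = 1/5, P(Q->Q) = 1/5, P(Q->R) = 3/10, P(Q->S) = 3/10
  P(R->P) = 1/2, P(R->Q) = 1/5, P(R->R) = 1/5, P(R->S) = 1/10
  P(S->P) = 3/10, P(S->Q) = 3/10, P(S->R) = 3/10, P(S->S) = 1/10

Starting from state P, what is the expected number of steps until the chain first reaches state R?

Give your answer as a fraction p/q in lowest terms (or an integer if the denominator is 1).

Let h_i = expected steps to first reach R from state i.
Boundary: h_R = 0.
First-step equations for the other states:
  h_P = 1 + 3/10*h_P + 1/10*h_Q + 3/10*h_R + 3/10*h_S
  h_Q = 1 + 1/5*h_P + 1/5*h_Q + 3/10*h_R + 3/10*h_S
  h_S = 1 + 3/10*h_P + 3/10*h_Q + 3/10*h_R + 1/10*h_S

Substituting h_R = 0 and rearranging gives the linear system (I - Q) h = 1:
  [7/10, -1/10, -3/10] . (h_P, h_Q, h_S) = 1
  [-1/5, 4/5, -3/10] . (h_P, h_Q, h_S) = 1
  [-3/10, -3/10, 9/10] . (h_P, h_Q, h_S) = 1

Solving yields:
  h_P = 10/3
  h_Q = 10/3
  h_S = 10/3

Starting state is P, so the expected hitting time is h_P = 10/3.

Answer: 10/3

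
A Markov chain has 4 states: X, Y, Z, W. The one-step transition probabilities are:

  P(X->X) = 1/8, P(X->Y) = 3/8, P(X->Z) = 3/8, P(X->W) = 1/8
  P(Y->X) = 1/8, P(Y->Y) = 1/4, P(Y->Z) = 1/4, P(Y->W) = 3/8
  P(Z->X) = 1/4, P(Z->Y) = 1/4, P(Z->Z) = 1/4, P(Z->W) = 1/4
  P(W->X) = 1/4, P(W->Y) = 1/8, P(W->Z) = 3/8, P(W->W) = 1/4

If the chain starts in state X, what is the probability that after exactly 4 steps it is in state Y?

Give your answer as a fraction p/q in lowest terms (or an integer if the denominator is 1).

Answer: 31/128

Derivation:
Computing P^4 by repeated multiplication:
P^1 =
  X: [1/8, 3/8, 3/8, 1/8]
  Y: [1/8, 1/4, 1/4, 3/8]
  Z: [1/4, 1/4, 1/4, 1/4]
  W: [1/4, 1/8, 3/8, 1/4]
P^2 =
  X: [3/16, 1/4, 9/32, 9/32]
  Y: [13/64, 7/32, 5/16, 17/64]
  Z: [3/16, 1/4, 5/16, 1/4]
  W: [13/64, 1/4, 5/16, 15/64]
P^3 =
  X: [25/128, 61/256, 79/256, 33/128]
  Y: [101/512, 31/128, 79/256, 129/512]
  Z: [25/128, 31/128, 39/128, 33/128]
  W: [99/512, 63/256, 39/128, 131/512]
P^4 =
  X: [401/2048, 31/128, 157/512, 523/2048]
  Y: [799/4096, 249/1024, 627/2048, 1047/4096]
  Z: [25/128, 31/128, 157/512, 131/512]
  W: [799/4096, 31/128, 627/2048, 1051/4096]

(P^4)[X -> Y] = 31/128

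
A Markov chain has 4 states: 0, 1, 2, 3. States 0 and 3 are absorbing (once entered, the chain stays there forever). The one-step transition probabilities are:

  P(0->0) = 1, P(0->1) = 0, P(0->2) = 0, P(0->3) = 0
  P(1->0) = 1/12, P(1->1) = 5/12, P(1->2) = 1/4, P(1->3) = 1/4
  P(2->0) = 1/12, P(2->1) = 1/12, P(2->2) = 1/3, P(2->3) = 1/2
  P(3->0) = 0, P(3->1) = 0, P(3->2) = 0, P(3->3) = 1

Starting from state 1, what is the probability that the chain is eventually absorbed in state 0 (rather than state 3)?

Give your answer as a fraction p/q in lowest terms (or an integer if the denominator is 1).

Answer: 11/53

Derivation:
Let a_i = P(absorbed in 0 | start in state i).
Boundary conditions: a_0 = 1, a_3 = 0.
For each transient state i, a_i = sum_j P(i->j) * a_j:
  a_1 = 1/12*a_0 + 5/12*a_1 + 1/4*a_2 + 1/4*a_3
  a_2 = 1/12*a_0 + 1/12*a_1 + 1/3*a_2 + 1/2*a_3

Substituting a_0 = 1 and a_3 = 0, rearrange to (I - Q) a = r where r[i] = P(i -> 0):
  [7/12, -1/4] . (a_1, a_2) = 1/12
  [-1/12, 2/3] . (a_1, a_2) = 1/12

Solving yields:
  a_1 = 11/53
  a_2 = 8/53

Starting state is 1, so the absorption probability is a_1 = 11/53.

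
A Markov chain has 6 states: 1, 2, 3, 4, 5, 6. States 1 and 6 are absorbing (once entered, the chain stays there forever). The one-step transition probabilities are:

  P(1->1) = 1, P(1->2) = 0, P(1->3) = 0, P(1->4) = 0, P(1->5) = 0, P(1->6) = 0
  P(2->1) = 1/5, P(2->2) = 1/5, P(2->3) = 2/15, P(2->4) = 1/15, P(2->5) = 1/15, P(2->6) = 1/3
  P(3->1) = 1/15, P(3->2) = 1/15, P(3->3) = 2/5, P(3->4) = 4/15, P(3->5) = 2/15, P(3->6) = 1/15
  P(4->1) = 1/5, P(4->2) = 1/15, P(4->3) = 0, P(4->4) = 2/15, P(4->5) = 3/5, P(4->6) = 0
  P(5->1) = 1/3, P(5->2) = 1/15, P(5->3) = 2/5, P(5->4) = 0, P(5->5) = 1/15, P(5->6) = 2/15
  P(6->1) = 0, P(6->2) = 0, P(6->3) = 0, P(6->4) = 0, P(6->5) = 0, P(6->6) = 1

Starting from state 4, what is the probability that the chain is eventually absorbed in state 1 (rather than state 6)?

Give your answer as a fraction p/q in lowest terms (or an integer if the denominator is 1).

Answer: 3415/4708

Derivation:
Let a_i = P(absorbed in 1 | start in state i).
Boundary conditions: a_1 = 1, a_6 = 0.
For each transient state i, a_i = sum_j P(i->j) * a_j:
  a_2 = 1/5*a_1 + 1/5*a_2 + 2/15*a_3 + 1/15*a_4 + 1/15*a_5 + 1/3*a_6
  a_3 = 1/15*a_1 + 1/15*a_2 + 2/5*a_3 + 4/15*a_4 + 2/15*a_5 + 1/15*a_6
  a_4 = 1/5*a_1 + 1/15*a_2 + 0*a_3 + 2/15*a_4 + 3/5*a_5 + 0*a_6
  a_5 = 1/3*a_1 + 1/15*a_2 + 2/5*a_3 + 0*a_4 + 1/15*a_5 + 2/15*a_6

Substituting a_1 = 1 and a_6 = 0, rearrange to (I - Q) a = r where r[i] = P(i -> 1):
  [4/5, -2/15, -1/15, -1/15] . (a_2, a_3, a_4, a_5) = 1/5
  [-1/15, 3/5, -4/15, -2/15] . (a_2, a_3, a_4, a_5) = 1/15
  [-1/15, 0, 13/15, -3/5] . (a_2, a_3, a_4, a_5) = 1/5
  [-1/15, -2/5, 0, 14/15] . (a_2, a_3, a_4, a_5) = 1/3

Solving yields:
  a_2 = 1109/2354
  a_3 = 745/1177
  a_4 = 3415/4708
  a_5 = 3117/4708

Starting state is 4, so the absorption probability is a_4 = 3415/4708.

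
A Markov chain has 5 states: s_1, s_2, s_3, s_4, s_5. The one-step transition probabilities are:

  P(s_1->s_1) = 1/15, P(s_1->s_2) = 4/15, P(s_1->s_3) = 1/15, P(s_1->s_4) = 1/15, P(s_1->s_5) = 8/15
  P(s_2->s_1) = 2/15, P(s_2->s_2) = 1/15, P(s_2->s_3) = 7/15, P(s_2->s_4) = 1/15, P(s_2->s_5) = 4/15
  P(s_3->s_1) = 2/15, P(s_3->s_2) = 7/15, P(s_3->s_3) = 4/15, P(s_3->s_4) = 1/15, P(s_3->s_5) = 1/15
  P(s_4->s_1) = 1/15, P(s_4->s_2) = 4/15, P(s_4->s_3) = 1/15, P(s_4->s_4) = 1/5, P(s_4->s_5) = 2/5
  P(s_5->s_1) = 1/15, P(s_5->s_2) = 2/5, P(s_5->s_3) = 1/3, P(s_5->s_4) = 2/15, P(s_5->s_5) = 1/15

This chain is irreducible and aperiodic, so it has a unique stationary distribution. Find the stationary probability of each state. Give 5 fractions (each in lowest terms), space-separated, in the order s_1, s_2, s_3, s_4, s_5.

The stationary distribution satisfies pi = pi * P, i.e.:
  pi_s_1 = 1/15*pi_s_1 + 2/15*pi_s_2 + 2/15*pi_s_3 + 1/15*pi_s_4 + 1/15*pi_s_5
  pi_s_2 = 4/15*pi_s_1 + 1/15*pi_s_2 + 7/15*pi_s_3 + 4/15*pi_s_4 + 2/5*pi_s_5
  pi_s_3 = 1/15*pi_s_1 + 7/15*pi_s_2 + 4/15*pi_s_3 + 1/15*pi_s_4 + 1/3*pi_s_5
  pi_s_4 = 1/15*pi_s_1 + 1/15*pi_s_2 + 1/15*pi_s_3 + 1/5*pi_s_4 + 2/15*pi_s_5
  pi_s_5 = 8/15*pi_s_1 + 4/15*pi_s_2 + 1/15*pi_s_3 + 2/5*pi_s_4 + 1/15*pi_s_5
with normalization: pi_s_1 + pi_s_2 + pi_s_3 + pi_s_4 + pi_s_5 = 1.

Using the first 4 balance equations plus normalization, the linear system A*pi = b is:
  [-14/15, 2/15, 2/15, 1/15, 1/15] . pi = 0
  [4/15, -14/15, 7/15, 4/15, 2/5] . pi = 0
  [1/15, 7/15, -11/15, 1/15, 1/3] . pi = 0
  [1/15, 1/15, 1/15, -4/5, 2/15] . pi = 0
  [1, 1, 1, 1, 1] . pi = 1

Solving yields:
  pi_s_1 = 1179/11090
  pi_s_2 = 9817/33270
  pi_s_3 = 4984/16635
  pi_s_4 = 1029/11090
  pi_s_5 = 2287/11090

Verification (pi * P):
  1179/11090*1/15 + 9817/33270*2/15 + 4984/16635*2/15 + 1029/11090*1/15 + 2287/11090*1/15 = 1179/11090 = pi_s_1  (ok)
  1179/11090*4/15 + 9817/33270*1/15 + 4984/16635*7/15 + 1029/11090*4/15 + 2287/11090*2/5 = 9817/33270 = pi_s_2  (ok)
  1179/11090*1/15 + 9817/33270*7/15 + 4984/16635*4/15 + 1029/11090*1/15 + 2287/11090*1/3 = 4984/16635 = pi_s_3  (ok)
  1179/11090*1/15 + 9817/33270*1/15 + 4984/16635*1/15 + 1029/11090*1/5 + 2287/11090*2/15 = 1029/11090 = pi_s_4  (ok)
  1179/11090*8/15 + 9817/33270*4/15 + 4984/16635*1/15 + 1029/11090*2/5 + 2287/11090*1/15 = 2287/11090 = pi_s_5  (ok)

Answer: 1179/11090 9817/33270 4984/16635 1029/11090 2287/11090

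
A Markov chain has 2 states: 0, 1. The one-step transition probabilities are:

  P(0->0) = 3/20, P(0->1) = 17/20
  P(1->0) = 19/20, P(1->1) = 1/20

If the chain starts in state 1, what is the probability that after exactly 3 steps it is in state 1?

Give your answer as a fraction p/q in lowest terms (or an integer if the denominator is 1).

Computing P^3 by repeated multiplication:
P^1 =
  0: [3/20, 17/20]
  1: [19/20, 1/20]
P^2 =
  0: [83/100, 17/100]
  1: [19/100, 81/100]
P^3 =
  0: [143/500, 357/500]
  1: [399/500, 101/500]

(P^3)[1 -> 1] = 101/500

Answer: 101/500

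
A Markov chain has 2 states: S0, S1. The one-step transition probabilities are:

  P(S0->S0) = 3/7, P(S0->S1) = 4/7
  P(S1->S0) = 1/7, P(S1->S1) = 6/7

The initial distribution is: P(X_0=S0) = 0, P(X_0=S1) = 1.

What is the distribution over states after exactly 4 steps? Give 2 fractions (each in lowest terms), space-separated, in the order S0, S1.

Answer: 477/2401 1924/2401

Derivation:
Propagating the distribution step by step (d_{t+1} = d_t * P):
d_0 = (S0=0, S1=1)
  d_1[S0] = 0*3/7 + 1*1/7 = 1/7
  d_1[S1] = 0*4/7 + 1*6/7 = 6/7
d_1 = (S0=1/7, S1=6/7)
  d_2[S0] = 1/7*3/7 + 6/7*1/7 = 9/49
  d_2[S1] = 1/7*4/7 + 6/7*6/7 = 40/49
d_2 = (S0=9/49, S1=40/49)
  d_3[S0] = 9/49*3/7 + 40/49*1/7 = 67/343
  d_3[S1] = 9/49*4/7 + 40/49*6/7 = 276/343
d_3 = (S0=67/343, S1=276/343)
  d_4[S0] = 67/343*3/7 + 276/343*1/7 = 477/2401
  d_4[S1] = 67/343*4/7 + 276/343*6/7 = 1924/2401
d_4 = (S0=477/2401, S1=1924/2401)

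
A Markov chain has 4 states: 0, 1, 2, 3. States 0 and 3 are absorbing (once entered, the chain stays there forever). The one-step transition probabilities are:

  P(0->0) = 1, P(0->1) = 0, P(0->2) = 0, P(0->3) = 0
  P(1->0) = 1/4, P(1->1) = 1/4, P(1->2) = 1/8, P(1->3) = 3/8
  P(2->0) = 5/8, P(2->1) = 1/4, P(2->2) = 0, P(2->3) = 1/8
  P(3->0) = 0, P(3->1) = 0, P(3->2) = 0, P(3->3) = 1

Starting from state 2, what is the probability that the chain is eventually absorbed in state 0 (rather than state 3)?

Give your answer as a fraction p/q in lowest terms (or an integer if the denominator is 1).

Answer: 17/23

Derivation:
Let a_i = P(absorbed in 0 | start in state i).
Boundary conditions: a_0 = 1, a_3 = 0.
For each transient state i, a_i = sum_j P(i->j) * a_j:
  a_1 = 1/4*a_0 + 1/4*a_1 + 1/8*a_2 + 3/8*a_3
  a_2 = 5/8*a_0 + 1/4*a_1 + 0*a_2 + 1/8*a_3

Substituting a_0 = 1 and a_3 = 0, rearrange to (I - Q) a = r where r[i] = P(i -> 0):
  [3/4, -1/8] . (a_1, a_2) = 1/4
  [-1/4, 1] . (a_1, a_2) = 5/8

Solving yields:
  a_1 = 21/46
  a_2 = 17/23

Starting state is 2, so the absorption probability is a_2 = 17/23.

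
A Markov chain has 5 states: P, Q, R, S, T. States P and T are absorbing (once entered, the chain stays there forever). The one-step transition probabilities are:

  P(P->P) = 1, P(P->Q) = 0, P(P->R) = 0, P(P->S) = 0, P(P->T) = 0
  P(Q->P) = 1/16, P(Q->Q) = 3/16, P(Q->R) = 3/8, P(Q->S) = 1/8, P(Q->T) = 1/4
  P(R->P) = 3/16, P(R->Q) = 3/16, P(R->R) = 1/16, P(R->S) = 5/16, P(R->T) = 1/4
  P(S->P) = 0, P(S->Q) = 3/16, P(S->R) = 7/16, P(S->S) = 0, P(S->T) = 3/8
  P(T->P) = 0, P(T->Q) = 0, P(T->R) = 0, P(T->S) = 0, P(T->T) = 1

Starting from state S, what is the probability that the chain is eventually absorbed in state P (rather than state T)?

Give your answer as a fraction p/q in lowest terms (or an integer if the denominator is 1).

Let a_i = P(absorbed in P | start in state i).
Boundary conditions: a_P = 1, a_T = 0.
For each transient state i, a_i = sum_j P(i->j) * a_j:
  a_Q = 1/16*a_P + 3/16*a_Q + 3/8*a_R + 1/8*a_S + 1/4*a_T
  a_R = 3/16*a_P + 3/16*a_Q + 1/16*a_R + 5/16*a_S + 1/4*a_T
  a_S = 0*a_P + 3/16*a_Q + 7/16*a_R + 0*a_S + 3/8*a_T

Substituting a_P = 1 and a_T = 0, rearrange to (I - Q) a = r where r[i] = P(i -> P):
  [13/16, -3/8, -1/8] . (a_Q, a_R, a_S) = 1/16
  [-3/16, 15/16, -5/16] . (a_Q, a_R, a_S) = 3/16
  [-3/16, -7/16, 1] . (a_Q, a_R, a_S) = 0

Solving yields:
  a_Q = 107/431
  a_R = 669/2155
  a_S = 393/2155

Starting state is S, so the absorption probability is a_S = 393/2155.

Answer: 393/2155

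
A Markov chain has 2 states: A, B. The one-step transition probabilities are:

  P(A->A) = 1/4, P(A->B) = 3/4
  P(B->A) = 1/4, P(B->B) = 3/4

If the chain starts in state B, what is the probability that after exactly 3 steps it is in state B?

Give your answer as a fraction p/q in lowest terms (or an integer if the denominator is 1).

Answer: 3/4

Derivation:
Computing P^3 by repeated multiplication:
P^1 =
  A: [1/4, 3/4]
  B: [1/4, 3/4]
P^2 =
  A: [1/4, 3/4]
  B: [1/4, 3/4]
P^3 =
  A: [1/4, 3/4]
  B: [1/4, 3/4]

(P^3)[B -> B] = 3/4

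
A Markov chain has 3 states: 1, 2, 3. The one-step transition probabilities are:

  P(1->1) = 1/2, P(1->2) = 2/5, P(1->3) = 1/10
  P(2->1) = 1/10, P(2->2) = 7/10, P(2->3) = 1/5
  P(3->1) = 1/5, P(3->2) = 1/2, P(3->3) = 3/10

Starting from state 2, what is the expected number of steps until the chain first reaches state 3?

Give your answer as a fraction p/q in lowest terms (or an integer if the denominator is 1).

Let h_i = expected steps to first reach 3 from state i.
Boundary: h_3 = 0.
First-step equations for the other states:
  h_1 = 1 + 1/2*h_1 + 2/5*h_2 + 1/10*h_3
  h_2 = 1 + 1/10*h_1 + 7/10*h_2 + 1/5*h_3

Substituting h_3 = 0 and rearranging gives the linear system (I - Q) h = 1:
  [1/2, -2/5] . (h_1, h_2) = 1
  [-1/10, 3/10] . (h_1, h_2) = 1

Solving yields:
  h_1 = 70/11
  h_2 = 60/11

Starting state is 2, so the expected hitting time is h_2 = 60/11.

Answer: 60/11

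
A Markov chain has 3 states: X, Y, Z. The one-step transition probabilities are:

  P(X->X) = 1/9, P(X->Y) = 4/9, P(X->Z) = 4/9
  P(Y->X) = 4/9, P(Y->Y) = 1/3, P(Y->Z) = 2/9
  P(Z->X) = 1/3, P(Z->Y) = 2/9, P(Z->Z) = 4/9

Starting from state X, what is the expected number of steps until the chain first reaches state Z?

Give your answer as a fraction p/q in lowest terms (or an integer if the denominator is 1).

Let h_i = expected steps to first reach Z from state i.
Boundary: h_Z = 0.
First-step equations for the other states:
  h_X = 1 + 1/9*h_X + 4/9*h_Y + 4/9*h_Z
  h_Y = 1 + 4/9*h_X + 1/3*h_Y + 2/9*h_Z

Substituting h_Z = 0 and rearranging gives the linear system (I - Q) h = 1:
  [8/9, -4/9] . (h_X, h_Y) = 1
  [-4/9, 2/3] . (h_X, h_Y) = 1

Solving yields:
  h_X = 45/16
  h_Y = 27/8

Starting state is X, so the expected hitting time is h_X = 45/16.

Answer: 45/16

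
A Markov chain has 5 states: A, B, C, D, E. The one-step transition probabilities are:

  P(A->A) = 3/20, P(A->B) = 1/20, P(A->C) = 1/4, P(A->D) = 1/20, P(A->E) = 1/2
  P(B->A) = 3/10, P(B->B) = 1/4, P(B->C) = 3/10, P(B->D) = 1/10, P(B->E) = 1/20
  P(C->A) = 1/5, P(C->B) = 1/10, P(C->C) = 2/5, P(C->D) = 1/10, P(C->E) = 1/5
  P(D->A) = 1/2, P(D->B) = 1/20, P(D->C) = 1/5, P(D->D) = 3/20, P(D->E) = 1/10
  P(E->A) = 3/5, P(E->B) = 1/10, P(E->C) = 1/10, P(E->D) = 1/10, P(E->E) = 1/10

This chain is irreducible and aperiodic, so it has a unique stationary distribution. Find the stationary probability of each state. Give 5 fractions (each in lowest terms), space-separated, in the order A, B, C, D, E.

The stationary distribution satisfies pi = pi * P, i.e.:
  pi_A = 3/20*pi_A + 3/10*pi_B + 1/5*pi_C + 1/2*pi_D + 3/5*pi_E
  pi_B = 1/20*pi_A + 1/4*pi_B + 1/10*pi_C + 1/20*pi_D + 1/10*pi_E
  pi_C = 1/4*pi_A + 3/10*pi_B + 2/5*pi_C + 1/5*pi_D + 1/10*pi_E
  pi_D = 1/20*pi_A + 1/10*pi_B + 1/10*pi_C + 3/20*pi_D + 1/10*pi_E
  pi_E = 1/2*pi_A + 1/20*pi_B + 1/5*pi_C + 1/10*pi_D + 1/10*pi_E
with normalization: pi_A + pi_B + pi_C + pi_D + pi_E = 1.

Using the first 4 balance equations plus normalization, the linear system A*pi = b is:
  [-17/20, 3/10, 1/5, 1/2, 3/5] . pi = 0
  [1/20, -3/4, 1/10, 1/20, 1/10] . pi = 0
  [1/4, 3/10, -3/5, 1/5, 1/10] . pi = 0
  [1/20, 1/10, 1/10, -17/20, 1/10] . pi = 0
  [1, 1, 1, 1, 1] . pi = 1

Solving yields:
  pi_A = 368/1153
  pi_B = 108/1153
  pi_C = 289/1153
  pi_D = 102/1153
  pi_E = 286/1153

Verification (pi * P):
  368/1153*3/20 + 108/1153*3/10 + 289/1153*1/5 + 102/1153*1/2 + 286/1153*3/5 = 368/1153 = pi_A  (ok)
  368/1153*1/20 + 108/1153*1/4 + 289/1153*1/10 + 102/1153*1/20 + 286/1153*1/10 = 108/1153 = pi_B  (ok)
  368/1153*1/4 + 108/1153*3/10 + 289/1153*2/5 + 102/1153*1/5 + 286/1153*1/10 = 289/1153 = pi_C  (ok)
  368/1153*1/20 + 108/1153*1/10 + 289/1153*1/10 + 102/1153*3/20 + 286/1153*1/10 = 102/1153 = pi_D  (ok)
  368/1153*1/2 + 108/1153*1/20 + 289/1153*1/5 + 102/1153*1/10 + 286/1153*1/10 = 286/1153 = pi_E  (ok)

Answer: 368/1153 108/1153 289/1153 102/1153 286/1153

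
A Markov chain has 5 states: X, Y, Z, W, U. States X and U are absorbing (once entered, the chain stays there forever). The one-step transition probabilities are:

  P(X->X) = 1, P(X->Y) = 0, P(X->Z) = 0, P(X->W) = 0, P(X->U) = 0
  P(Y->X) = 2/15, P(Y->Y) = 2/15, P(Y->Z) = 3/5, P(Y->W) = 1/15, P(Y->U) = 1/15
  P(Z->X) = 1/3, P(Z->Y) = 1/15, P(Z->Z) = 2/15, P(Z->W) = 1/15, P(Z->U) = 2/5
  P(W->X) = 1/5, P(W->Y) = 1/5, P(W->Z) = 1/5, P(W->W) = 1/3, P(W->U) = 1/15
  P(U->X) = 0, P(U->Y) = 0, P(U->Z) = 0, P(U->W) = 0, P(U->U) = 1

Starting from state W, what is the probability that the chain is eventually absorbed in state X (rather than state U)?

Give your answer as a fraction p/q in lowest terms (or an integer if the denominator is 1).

Answer: 447/746

Derivation:
Let a_i = P(absorbed in X | start in state i).
Boundary conditions: a_X = 1, a_U = 0.
For each transient state i, a_i = sum_j P(i->j) * a_j:
  a_Y = 2/15*a_X + 2/15*a_Y + 3/5*a_Z + 1/15*a_W + 1/15*a_U
  a_Z = 1/3*a_X + 1/15*a_Y + 2/15*a_Z + 1/15*a_W + 2/5*a_U
  a_W = 1/5*a_X + 1/5*a_Y + 1/5*a_Z + 1/3*a_W + 1/15*a_U

Substituting a_X = 1 and a_U = 0, rearrange to (I - Q) a = r where r[i] = P(i -> X):
  [13/15, -3/5, -1/15] . (a_Y, a_Z, a_W) = 2/15
  [-1/15, 13/15, -1/15] . (a_Y, a_Z, a_W) = 1/3
  [-1/5, -1/5, 2/3] . (a_Y, a_Z, a_W) = 1/5

Solving yields:
  a_Y = 785/1492
  a_Z = 703/1492
  a_W = 447/746

Starting state is W, so the absorption probability is a_W = 447/746.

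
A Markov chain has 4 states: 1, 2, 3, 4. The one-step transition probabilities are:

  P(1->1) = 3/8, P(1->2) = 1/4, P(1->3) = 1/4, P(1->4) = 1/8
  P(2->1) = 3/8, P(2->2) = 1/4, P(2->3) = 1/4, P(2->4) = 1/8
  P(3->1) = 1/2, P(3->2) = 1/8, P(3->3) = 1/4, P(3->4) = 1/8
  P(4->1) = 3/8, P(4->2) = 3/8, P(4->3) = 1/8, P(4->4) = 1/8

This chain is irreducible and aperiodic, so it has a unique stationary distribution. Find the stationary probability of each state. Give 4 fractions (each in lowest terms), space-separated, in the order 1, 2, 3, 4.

The stationary distribution satisfies pi = pi * P, i.e.:
  pi_1 = 3/8*pi_1 + 3/8*pi_2 + 1/2*pi_3 + 3/8*pi_4
  pi_2 = 1/4*pi_1 + 1/4*pi_2 + 1/8*pi_3 + 3/8*pi_4
  pi_3 = 1/4*pi_1 + 1/4*pi_2 + 1/4*pi_3 + 1/8*pi_4
  pi_4 = 1/8*pi_1 + 1/8*pi_2 + 1/8*pi_3 + 1/8*pi_4
with normalization: pi_1 + pi_2 + pi_3 + pi_4 = 1.

Using the first 3 balance equations plus normalization, the linear system A*pi = b is:
  [-5/8, 3/8, 1/2, 3/8] . pi = 0
  [1/4, -3/4, 1/8, 3/8] . pi = 0
  [1/4, 1/4, -3/4, 1/8] . pi = 0
  [1, 1, 1, 1] . pi = 1

Solving yields:
  pi_1 = 207/512
  pi_2 = 121/512
  pi_3 = 15/64
  pi_4 = 1/8

Verification (pi * P):
  207/512*3/8 + 121/512*3/8 + 15/64*1/2 + 1/8*3/8 = 207/512 = pi_1  (ok)
  207/512*1/4 + 121/512*1/4 + 15/64*1/8 + 1/8*3/8 = 121/512 = pi_2  (ok)
  207/512*1/4 + 121/512*1/4 + 15/64*1/4 + 1/8*1/8 = 15/64 = pi_3  (ok)
  207/512*1/8 + 121/512*1/8 + 15/64*1/8 + 1/8*1/8 = 1/8 = pi_4  (ok)

Answer: 207/512 121/512 15/64 1/8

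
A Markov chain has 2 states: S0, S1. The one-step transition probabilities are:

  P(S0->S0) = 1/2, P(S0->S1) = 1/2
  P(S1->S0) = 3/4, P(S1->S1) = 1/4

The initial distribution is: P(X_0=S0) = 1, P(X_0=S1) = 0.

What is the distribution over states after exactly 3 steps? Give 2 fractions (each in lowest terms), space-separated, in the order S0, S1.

Propagating the distribution step by step (d_{t+1} = d_t * P):
d_0 = (S0=1, S1=0)
  d_1[S0] = 1*1/2 + 0*3/4 = 1/2
  d_1[S1] = 1*1/2 + 0*1/4 = 1/2
d_1 = (S0=1/2, S1=1/2)
  d_2[S0] = 1/2*1/2 + 1/2*3/4 = 5/8
  d_2[S1] = 1/2*1/2 + 1/2*1/4 = 3/8
d_2 = (S0=5/8, S1=3/8)
  d_3[S0] = 5/8*1/2 + 3/8*3/4 = 19/32
  d_3[S1] = 5/8*1/2 + 3/8*1/4 = 13/32
d_3 = (S0=19/32, S1=13/32)

Answer: 19/32 13/32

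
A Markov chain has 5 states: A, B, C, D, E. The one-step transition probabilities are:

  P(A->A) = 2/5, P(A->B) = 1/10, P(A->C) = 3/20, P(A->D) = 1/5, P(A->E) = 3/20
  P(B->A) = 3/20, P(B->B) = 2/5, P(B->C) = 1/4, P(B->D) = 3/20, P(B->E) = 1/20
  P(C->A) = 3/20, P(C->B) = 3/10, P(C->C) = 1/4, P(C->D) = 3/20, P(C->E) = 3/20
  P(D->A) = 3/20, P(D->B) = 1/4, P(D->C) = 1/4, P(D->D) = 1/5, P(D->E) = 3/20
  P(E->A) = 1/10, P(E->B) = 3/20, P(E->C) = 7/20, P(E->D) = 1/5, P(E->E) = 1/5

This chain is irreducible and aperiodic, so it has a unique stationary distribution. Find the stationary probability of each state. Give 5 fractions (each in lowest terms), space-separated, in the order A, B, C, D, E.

The stationary distribution satisfies pi = pi * P, i.e.:
  pi_A = 2/5*pi_A + 3/20*pi_B + 3/20*pi_C + 3/20*pi_D + 1/10*pi_E
  pi_B = 1/10*pi_A + 2/5*pi_B + 3/10*pi_C + 1/4*pi_D + 3/20*pi_E
  pi_C = 3/20*pi_A + 1/4*pi_B + 1/4*pi_C + 1/4*pi_D + 7/20*pi_E
  pi_D = 1/5*pi_A + 3/20*pi_B + 3/20*pi_C + 1/5*pi_D + 1/5*pi_E
  pi_E = 3/20*pi_A + 1/20*pi_B + 3/20*pi_C + 3/20*pi_D + 1/5*pi_E
with normalization: pi_A + pi_B + pi_C + pi_D + pi_E = 1.

Using the first 4 balance equations plus normalization, the linear system A*pi = b is:
  [-3/5, 3/20, 3/20, 3/20, 1/10] . pi = 0
  [1/10, -3/5, 3/10, 1/4, 3/20] . pi = 0
  [3/20, 1/4, -3/4, 1/4, 7/20] . pi = 0
  [1/5, 3/20, 3/20, -4/5, 1/5] . pi = 0
  [1, 1, 1, 1, 1] . pi = 1

Solving yields:
  pi_A = 9171/47942
  pi_B = 24867/95884
  pi_C = 23389/95884
  pi_D = 4191/23971
  pi_E = 6261/47942

Verification (pi * P):
  9171/47942*2/5 + 24867/95884*3/20 + 23389/95884*3/20 + 4191/23971*3/20 + 6261/47942*1/10 = 9171/47942 = pi_A  (ok)
  9171/47942*1/10 + 24867/95884*2/5 + 23389/95884*3/10 + 4191/23971*1/4 + 6261/47942*3/20 = 24867/95884 = pi_B  (ok)
  9171/47942*3/20 + 24867/95884*1/4 + 23389/95884*1/4 + 4191/23971*1/4 + 6261/47942*7/20 = 23389/95884 = pi_C  (ok)
  9171/47942*1/5 + 24867/95884*3/20 + 23389/95884*3/20 + 4191/23971*1/5 + 6261/47942*1/5 = 4191/23971 = pi_D  (ok)
  9171/47942*3/20 + 24867/95884*1/20 + 23389/95884*3/20 + 4191/23971*3/20 + 6261/47942*1/5 = 6261/47942 = pi_E  (ok)

Answer: 9171/47942 24867/95884 23389/95884 4191/23971 6261/47942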